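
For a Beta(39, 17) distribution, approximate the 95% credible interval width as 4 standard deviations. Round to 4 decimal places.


Variance of Beta(a,b) = ab / ((a+b)^2 * (a+b+1))
= 39*17 / ((56)^2 * 57)
= 0.0037
SD = sqrt(0.0037) = 0.0609
Width = 4 * SD = 0.2436

0.2436


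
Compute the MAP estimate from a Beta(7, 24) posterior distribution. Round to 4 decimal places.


MAP = mode of Beta distribution
= (alpha - 1)/(alpha + beta - 2)
= (7-1)/(7+24-2)
= 6/29 = 0.2069

0.2069


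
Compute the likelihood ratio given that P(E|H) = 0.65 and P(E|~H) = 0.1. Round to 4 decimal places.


LR = P(E|H) / P(E|~H)
= 0.65 / 0.1 = 6.5

6.5


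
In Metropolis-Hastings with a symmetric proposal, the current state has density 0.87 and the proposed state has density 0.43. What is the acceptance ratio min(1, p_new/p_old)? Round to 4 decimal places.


Ratio = p_new / p_old = 0.43 / 0.87 = 0.4943
Acceptance = min(1, 0.4943) = 0.4943

0.4943


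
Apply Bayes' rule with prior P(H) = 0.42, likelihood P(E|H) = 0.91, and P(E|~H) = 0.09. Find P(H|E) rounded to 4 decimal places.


Step 1: Compute marginal P(E) = P(E|H)P(H) + P(E|~H)P(~H)
= 0.91*0.42 + 0.09*0.58 = 0.4344
Step 2: P(H|E) = P(E|H)P(H)/P(E) = 0.3822/0.4344
= 0.8798

0.8798


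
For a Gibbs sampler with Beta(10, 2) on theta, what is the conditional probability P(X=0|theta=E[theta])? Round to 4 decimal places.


E[theta] = 10/(10+2) = 0.8333
P(X=0|theta) = 1 - theta = 0.1667

0.1667


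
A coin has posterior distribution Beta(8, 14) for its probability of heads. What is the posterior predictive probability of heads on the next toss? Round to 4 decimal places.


Posterior predictive = E[theta] = alpha/(alpha+beta)
= 8/22
= 0.3636

0.3636


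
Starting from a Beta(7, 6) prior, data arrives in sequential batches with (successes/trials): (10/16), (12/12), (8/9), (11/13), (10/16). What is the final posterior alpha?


In sequential Bayesian updating, we sum all successes.
Total successes = 51
Final alpha = 7 + 51 = 58

58


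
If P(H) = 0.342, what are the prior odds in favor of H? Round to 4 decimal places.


Prior odds = P(H) / (1 - P(H))
= 0.342 / 0.658
= 0.5198

0.5198


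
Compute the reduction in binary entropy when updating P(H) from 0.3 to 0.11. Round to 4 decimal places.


H_before = -p*log2(p) - (1-p)*log2(1-p) for p=0.3: 0.8813
H_after for p=0.11: 0.4999
Reduction = 0.8813 - 0.4999 = 0.3814

0.3814


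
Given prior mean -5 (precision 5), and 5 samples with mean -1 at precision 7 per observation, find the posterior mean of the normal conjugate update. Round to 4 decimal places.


The posterior mean is a precision-weighted average of prior and data.
Post. prec. = 5 + 35 = 40
Post. mean = (-25 + -35)/40 = -60/40 = -1.5

-1.5


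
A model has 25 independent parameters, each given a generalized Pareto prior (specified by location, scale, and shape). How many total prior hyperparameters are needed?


Each generalized Pareto prior needs 3 hyperparameters (location, scale, and shape).
Total = 3 * 25 = 75

75


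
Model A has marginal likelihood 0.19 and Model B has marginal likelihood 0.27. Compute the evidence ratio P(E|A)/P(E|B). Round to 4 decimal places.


Evidence ratio = P(E|A) / P(E|B)
= 0.19 / 0.27
= 0.7037

0.7037


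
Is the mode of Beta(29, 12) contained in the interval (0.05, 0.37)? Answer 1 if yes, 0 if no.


Mode = (a-1)/(a+b-2) = 28/39 = 0.7179
Interval: (0.05, 0.37)
Contains mode? 0

0


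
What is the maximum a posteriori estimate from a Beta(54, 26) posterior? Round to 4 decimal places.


The MAP estimate equals the mode of the distribution.
Mode of Beta(a,b) = (a-1)/(a+b-2)
= 53/78
= 0.6795

0.6795


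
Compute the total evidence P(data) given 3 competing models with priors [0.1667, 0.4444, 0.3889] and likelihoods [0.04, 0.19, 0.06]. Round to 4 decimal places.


Marginal likelihood = sum P(model_i) * P(data|model_i)
Model 1: 0.1667 * 0.04 = 0.0067
Model 2: 0.4444 * 0.19 = 0.0844
Model 3: 0.3889 * 0.06 = 0.0233
Total = 0.1144

0.1144


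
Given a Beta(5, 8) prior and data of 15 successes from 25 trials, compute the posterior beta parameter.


Number of failures = 25 - 15 = 10
Posterior beta = 8 + 10 = 18

18


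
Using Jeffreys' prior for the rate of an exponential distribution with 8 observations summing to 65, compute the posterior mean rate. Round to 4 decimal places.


Jeffreys' prior leads to posterior Gamma(8, 65).
Mean = 8/65 = 0.1231

0.1231


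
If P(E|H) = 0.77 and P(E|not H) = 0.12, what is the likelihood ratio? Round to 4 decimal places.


Likelihood ratio = P(E|H) / P(E|not H)
= 0.77 / 0.12
= 6.4167

6.4167


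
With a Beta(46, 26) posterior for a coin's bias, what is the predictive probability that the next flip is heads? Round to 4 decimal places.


The predictive probability equals the posterior mean.
P(next = heads) = alpha / (alpha + beta)
= 46 / 72 = 0.6389

0.6389


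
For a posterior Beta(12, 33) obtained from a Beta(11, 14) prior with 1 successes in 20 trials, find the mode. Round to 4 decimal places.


Mode = (alpha - 1) / (alpha + beta - 2)
= 11 / 43
= 0.2558

0.2558


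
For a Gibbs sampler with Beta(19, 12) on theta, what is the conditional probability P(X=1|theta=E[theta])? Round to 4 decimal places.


E[theta] = 19/(19+12) = 0.6129
P(X=1|theta) = theta = 0.6129

0.6129


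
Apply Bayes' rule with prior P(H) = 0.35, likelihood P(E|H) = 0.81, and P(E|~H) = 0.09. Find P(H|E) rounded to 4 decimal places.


Step 1: Compute marginal P(E) = P(E|H)P(H) + P(E|~H)P(~H)
= 0.81*0.35 + 0.09*0.65 = 0.342
Step 2: P(H|E) = P(E|H)P(H)/P(E) = 0.2835/0.342
= 0.8289

0.8289


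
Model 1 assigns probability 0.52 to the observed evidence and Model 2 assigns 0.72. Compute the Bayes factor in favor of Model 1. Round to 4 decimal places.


BF = P(data|M1) / P(data|M2)
= 0.52 / 0.72 = 0.7222

0.7222


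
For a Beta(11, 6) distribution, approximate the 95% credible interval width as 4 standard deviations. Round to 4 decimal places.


Variance of Beta(a,b) = ab / ((a+b)^2 * (a+b+1))
= 11*6 / ((17)^2 * 18)
= 0.0127
SD = sqrt(0.0127) = 0.1126
Width = 4 * SD = 0.4506

0.4506


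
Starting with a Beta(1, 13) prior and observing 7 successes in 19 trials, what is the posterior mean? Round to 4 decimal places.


Posterior parameters: alpha = 1 + 7 = 8
beta = 13 + 12 = 25
Posterior mean = alpha / (alpha + beta) = 8 / 33
= 0.2424

0.2424


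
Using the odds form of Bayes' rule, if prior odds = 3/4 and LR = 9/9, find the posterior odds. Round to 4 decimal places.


Bayes' rule in odds form: posterior odds = prior odds * LR
= (3 * 9) / (4 * 9)
= 27/36 = 0.75

0.75


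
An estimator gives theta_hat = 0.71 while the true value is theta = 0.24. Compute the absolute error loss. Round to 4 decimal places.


The absolute error loss is |theta_hat - theta|
= |0.71 - 0.24|
= 0.47

0.47


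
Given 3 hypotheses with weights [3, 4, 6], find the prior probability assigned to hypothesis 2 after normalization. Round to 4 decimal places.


To normalize, divide each weight by the sum of all weights.
Sum = 13
Prior(H2) = 4/13 = 0.3077

0.3077


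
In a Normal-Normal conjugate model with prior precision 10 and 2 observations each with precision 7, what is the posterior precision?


Posterior precision = prior precision + n * observation precision
= 10 + 2 * 7
= 10 + 14 = 24

24


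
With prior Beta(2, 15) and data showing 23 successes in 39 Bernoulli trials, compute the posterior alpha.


Conjugate update: alpha_posterior = alpha_prior + k
= 2 + 23 = 25

25


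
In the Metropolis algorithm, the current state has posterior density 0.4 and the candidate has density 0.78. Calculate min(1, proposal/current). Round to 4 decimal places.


Ratio = 0.78/0.4 = 1.95
Acceptance probability = min(1, 1.95)
= 1.0

1.0


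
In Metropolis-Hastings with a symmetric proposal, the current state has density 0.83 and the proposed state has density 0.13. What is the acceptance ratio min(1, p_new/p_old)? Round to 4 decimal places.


Ratio = p_new / p_old = 0.13 / 0.83 = 0.1566
Acceptance = min(1, 0.1566) = 0.1566

0.1566


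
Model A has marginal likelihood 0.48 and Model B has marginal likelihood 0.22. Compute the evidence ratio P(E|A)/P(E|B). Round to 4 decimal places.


Evidence ratio = P(E|A) / P(E|B)
= 0.48 / 0.22
= 2.1818

2.1818


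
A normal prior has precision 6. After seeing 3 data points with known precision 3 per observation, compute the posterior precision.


In the conjugate normal model, precisions add:
tau_posterior = tau_prior + n * tau_data
= 6 + 3*3 = 15

15


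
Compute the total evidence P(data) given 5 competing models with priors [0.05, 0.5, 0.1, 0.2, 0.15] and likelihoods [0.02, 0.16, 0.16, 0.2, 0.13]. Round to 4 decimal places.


Marginal likelihood = sum P(model_i) * P(data|model_i)
Model 1: 0.05 * 0.02 = 0.001
Model 2: 0.5 * 0.16 = 0.08
Model 3: 0.1 * 0.16 = 0.016
Model 4: 0.2 * 0.2 = 0.04
Model 5: 0.15 * 0.13 = 0.0195
Total = 0.1565

0.1565


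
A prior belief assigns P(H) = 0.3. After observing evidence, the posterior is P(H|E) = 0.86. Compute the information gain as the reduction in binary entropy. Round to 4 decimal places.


H(prior) = -0.3*log2(0.3) - 0.7*log2(0.7)
= 0.8813
H(post) = -0.86*log2(0.86) - 0.14*log2(0.14)
= 0.5842
IG = 0.8813 - 0.5842 = 0.2971

0.2971


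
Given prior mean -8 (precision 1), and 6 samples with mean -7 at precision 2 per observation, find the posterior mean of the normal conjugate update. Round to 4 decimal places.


The posterior mean is a precision-weighted average of prior and data.
Post. prec. = 1 + 12 = 13
Post. mean = (-8 + -84)/13 = -92/13 = -7.0769

-7.0769


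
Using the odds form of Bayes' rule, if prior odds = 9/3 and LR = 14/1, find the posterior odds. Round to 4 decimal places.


Bayes' rule in odds form: posterior odds = prior odds * LR
= (9 * 14) / (3 * 1)
= 126/3 = 42.0

42.0


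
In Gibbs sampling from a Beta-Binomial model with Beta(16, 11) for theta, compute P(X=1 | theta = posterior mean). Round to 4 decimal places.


Posterior mean = alpha/(alpha+beta) = 16/27 = 0.5926
P(X=1|theta=mean) = theta = 0.5926

0.5926


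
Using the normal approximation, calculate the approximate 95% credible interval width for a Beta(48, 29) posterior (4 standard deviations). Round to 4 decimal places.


Var(Beta) = 48*29/(77^2 * 78) = 0.003
SD = 0.0549
Width ~ 4*SD = 0.2195

0.2195


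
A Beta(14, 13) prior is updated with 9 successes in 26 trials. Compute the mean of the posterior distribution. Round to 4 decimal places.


After update: Beta(23, 30)
Mean = 23 / (23 + 30) = 23 / 53
= 0.434

0.434


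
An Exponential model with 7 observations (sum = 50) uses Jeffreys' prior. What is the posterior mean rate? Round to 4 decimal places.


Posterior Gamma(7, 50)
E[lambda] = 7/50 = 0.14

0.14


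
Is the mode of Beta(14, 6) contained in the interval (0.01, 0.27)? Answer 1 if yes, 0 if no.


Mode = (a-1)/(a+b-2) = 13/18 = 0.7222
Interval: (0.01, 0.27)
Contains mode? 0

0


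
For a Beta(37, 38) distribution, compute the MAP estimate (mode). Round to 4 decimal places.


MAP = mode = (a-1)/(a+b-2)
= (37-1)/(37+38-2)
= 36/73 = 0.4932

0.4932


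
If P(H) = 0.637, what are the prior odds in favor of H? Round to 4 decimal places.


Prior odds = P(H) / (1 - P(H))
= 0.637 / 0.363
= 1.7548

1.7548


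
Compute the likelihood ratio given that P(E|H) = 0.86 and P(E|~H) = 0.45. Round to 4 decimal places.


LR = P(E|H) / P(E|~H)
= 0.86 / 0.45 = 1.9111

1.9111


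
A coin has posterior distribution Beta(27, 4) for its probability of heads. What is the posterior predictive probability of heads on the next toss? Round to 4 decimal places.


Posterior predictive = E[theta] = alpha/(alpha+beta)
= 27/31
= 0.871

0.871


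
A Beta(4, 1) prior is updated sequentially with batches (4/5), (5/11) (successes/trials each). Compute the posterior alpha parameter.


Sequential conjugate updating is equivalent to a single batch update.
Total successes across all batches = 9
alpha_posterior = alpha_prior + total_successes = 4 + 9
= 13

13


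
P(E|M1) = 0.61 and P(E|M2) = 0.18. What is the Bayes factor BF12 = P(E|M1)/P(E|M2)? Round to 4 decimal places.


Bayes factor BF12 = P(E|M1) / P(E|M2)
= 0.61 / 0.18
= 3.3889

3.3889


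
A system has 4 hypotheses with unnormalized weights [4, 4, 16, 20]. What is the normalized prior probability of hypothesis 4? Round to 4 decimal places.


The normalized prior is the weight divided by the total.
Total weight = 44
P(H4) = 20 / 44 = 0.4545

0.4545


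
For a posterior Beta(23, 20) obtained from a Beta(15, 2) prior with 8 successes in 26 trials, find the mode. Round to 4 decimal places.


Mode = (alpha - 1) / (alpha + beta - 2)
= 22 / 41
= 0.5366

0.5366


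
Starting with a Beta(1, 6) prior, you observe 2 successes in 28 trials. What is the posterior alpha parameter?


For a Beta-Binomial conjugate model:
Posterior alpha = prior alpha + number of successes
= 1 + 2 = 3

3


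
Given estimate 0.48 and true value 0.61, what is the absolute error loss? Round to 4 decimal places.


Absolute error = |estimate - true|
= |-0.13| = 0.13

0.13


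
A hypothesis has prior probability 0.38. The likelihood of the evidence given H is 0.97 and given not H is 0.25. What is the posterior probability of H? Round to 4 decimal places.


Using Bayes' theorem:
P(E) = 0.38 * 0.97 + 0.62 * 0.25
P(E) = 0.5236
P(H|E) = (0.38 * 0.97) / 0.5236 = 0.704

0.704


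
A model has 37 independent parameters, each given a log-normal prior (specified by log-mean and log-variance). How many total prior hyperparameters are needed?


Each log-normal prior needs 2 hyperparameters (log-mean and log-variance).
Total = 2 * 37 = 74

74


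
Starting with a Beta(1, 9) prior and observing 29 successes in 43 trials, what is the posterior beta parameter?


Posterior beta = prior beta + failures
Failures = 43 - 29 = 14
beta_post = 9 + 14 = 23

23


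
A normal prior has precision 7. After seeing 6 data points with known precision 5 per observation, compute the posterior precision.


In the conjugate normal model, precisions add:
tau_posterior = tau_prior + n * tau_data
= 7 + 6*5 = 37

37


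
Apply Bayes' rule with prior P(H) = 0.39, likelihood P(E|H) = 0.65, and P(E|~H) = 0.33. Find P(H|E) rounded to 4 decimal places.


Step 1: Compute marginal P(E) = P(E|H)P(H) + P(E|~H)P(~H)
= 0.65*0.39 + 0.33*0.61 = 0.4548
Step 2: P(H|E) = P(E|H)P(H)/P(E) = 0.2535/0.4548
= 0.5574

0.5574


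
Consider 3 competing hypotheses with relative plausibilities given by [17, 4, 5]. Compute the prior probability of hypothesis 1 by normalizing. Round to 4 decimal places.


Sum of weights = 17 + 4 + 5 = 26
Normalized prior for H1 = 17 / 26
= 0.6538

0.6538


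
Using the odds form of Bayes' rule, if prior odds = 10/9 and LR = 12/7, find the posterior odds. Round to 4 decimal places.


Bayes' rule in odds form: posterior odds = prior odds * LR
= (10 * 12) / (9 * 7)
= 120/63 = 1.9048

1.9048


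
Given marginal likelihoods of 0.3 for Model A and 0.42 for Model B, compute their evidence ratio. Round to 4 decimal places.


Ratio = ML(A) / ML(B) = 0.3/0.42
= 0.7143

0.7143


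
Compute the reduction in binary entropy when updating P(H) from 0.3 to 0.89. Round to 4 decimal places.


H_before = -p*log2(p) - (1-p)*log2(1-p) for p=0.3: 0.8813
H_after for p=0.89: 0.4999
Reduction = 0.8813 - 0.4999 = 0.3814

0.3814


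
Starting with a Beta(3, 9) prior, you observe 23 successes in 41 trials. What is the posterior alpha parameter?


For a Beta-Binomial conjugate model:
Posterior alpha = prior alpha + number of successes
= 3 + 23 = 26

26


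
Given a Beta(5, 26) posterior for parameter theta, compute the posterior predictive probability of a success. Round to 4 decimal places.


For a Beta-Bernoulli model, the predictive probability is the mean:
P(success) = 5/(5+26) = 5/31 = 0.1613

0.1613


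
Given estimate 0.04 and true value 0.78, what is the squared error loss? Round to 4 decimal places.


Squared error = (estimate - true)^2
Difference = -0.74
Loss = -0.74^2 = 0.5476

0.5476


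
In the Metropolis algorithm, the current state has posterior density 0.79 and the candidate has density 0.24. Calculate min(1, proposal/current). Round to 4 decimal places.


Ratio = 0.24/0.79 = 0.3038
Acceptance probability = min(1, 0.3038)
= 0.3038

0.3038


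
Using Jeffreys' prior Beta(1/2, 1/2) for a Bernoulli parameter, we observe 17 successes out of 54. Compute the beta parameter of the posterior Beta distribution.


Conjugate update: Beta(0.5 + k, 0.5 + n - k).
k = 17, n - k = 37
Posterior beta = 0.5 + (n - k) = 0.5 + 37 = 37.5

37.5


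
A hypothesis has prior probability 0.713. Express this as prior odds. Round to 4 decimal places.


Odds = P(H) / P(not H) = 0.713 / 0.287
= 2.4843

2.4843


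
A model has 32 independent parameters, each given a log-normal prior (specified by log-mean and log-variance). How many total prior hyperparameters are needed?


Each log-normal prior needs 2 hyperparameters (log-mean and log-variance).
Total = 2 * 32 = 64

64


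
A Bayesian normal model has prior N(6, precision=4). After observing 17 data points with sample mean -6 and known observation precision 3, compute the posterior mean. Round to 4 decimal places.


Posterior mean = (prior_precision * prior_mean + n * data_precision * data_mean) / (prior_precision + n * data_precision)
Numerator = 4*6 + 17*3*-6 = -282
Denominator = 4 + 17*3 = 55
Posterior mean = -5.1273

-5.1273


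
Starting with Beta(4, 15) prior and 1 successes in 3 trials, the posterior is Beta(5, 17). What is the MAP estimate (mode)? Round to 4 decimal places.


The mode of Beta(a, b) when a > 1 and b > 1 is (a-1)/(a+b-2)
= (5 - 1) / (5 + 17 - 2)
= 4 / 20
= 0.2

0.2


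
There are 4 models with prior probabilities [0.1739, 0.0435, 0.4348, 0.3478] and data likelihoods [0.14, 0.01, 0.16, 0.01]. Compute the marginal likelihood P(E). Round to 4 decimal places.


P(E) = sum over models of P(M_i) * P(E|M_i)
= 0.1739*0.14 + 0.0435*0.01 + 0.4348*0.16 + 0.3478*0.01
= 0.0978

0.0978


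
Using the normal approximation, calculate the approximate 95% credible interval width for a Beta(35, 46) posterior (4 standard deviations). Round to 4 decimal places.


Var(Beta) = 35*46/(81^2 * 82) = 0.003
SD = 0.0547
Width ~ 4*SD = 0.2188

0.2188


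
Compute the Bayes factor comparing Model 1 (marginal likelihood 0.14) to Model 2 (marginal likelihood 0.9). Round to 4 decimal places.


BF12 = marginal likelihood of M1 / marginal likelihood of M2
= 0.14/0.9
= 0.1556

0.1556


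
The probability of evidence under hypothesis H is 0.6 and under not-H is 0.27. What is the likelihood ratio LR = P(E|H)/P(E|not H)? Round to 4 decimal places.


LR = 0.6 / 0.27
= 2.2222

2.2222


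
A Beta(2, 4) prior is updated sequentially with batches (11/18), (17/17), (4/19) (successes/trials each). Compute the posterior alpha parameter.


Sequential conjugate updating is equivalent to a single batch update.
Total successes across all batches = 32
alpha_posterior = alpha_prior + total_successes = 2 + 32
= 34

34


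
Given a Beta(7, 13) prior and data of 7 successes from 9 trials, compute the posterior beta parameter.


Number of failures = 9 - 7 = 2
Posterior beta = 13 + 2 = 15

15


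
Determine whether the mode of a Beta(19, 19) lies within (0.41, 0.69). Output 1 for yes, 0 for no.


First find the mode: (a-1)/(a+b-2) = 0.5
Is 0.5 in (0.41, 0.69)? 1

1


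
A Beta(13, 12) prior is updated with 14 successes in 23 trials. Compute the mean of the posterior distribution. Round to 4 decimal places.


After update: Beta(27, 21)
Mean = 27 / (27 + 21) = 27 / 48
= 0.5625

0.5625


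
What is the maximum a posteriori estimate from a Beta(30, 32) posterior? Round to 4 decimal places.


The MAP estimate equals the mode of the distribution.
Mode of Beta(a,b) = (a-1)/(a+b-2)
= 29/60
= 0.4833

0.4833


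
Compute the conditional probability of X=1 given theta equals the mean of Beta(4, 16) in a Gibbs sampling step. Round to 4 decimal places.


Mean of Beta(4, 16) = 0.2
P(X=1 | theta=0.2) = 0.2

0.2


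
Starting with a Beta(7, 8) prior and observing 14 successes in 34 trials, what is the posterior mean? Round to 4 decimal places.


Posterior parameters: alpha = 7 + 14 = 21
beta = 8 + 20 = 28
Posterior mean = alpha / (alpha + beta) = 21 / 49
= 0.4286

0.4286


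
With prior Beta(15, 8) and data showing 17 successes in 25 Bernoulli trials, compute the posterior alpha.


Conjugate update: alpha_posterior = alpha_prior + k
= 15 + 17 = 32

32


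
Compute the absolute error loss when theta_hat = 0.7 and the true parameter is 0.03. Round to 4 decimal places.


L = |theta_hat - theta_true|
= |0.7 - 0.03| = 0.67

0.67


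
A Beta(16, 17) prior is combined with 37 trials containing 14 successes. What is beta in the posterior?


In conjugate updating:
beta_posterior = beta_prior + (n - k)
= 17 + (37 - 14)
= 17 + 23 = 40

40


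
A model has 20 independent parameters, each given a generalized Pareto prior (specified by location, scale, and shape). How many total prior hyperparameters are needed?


Each generalized Pareto prior needs 3 hyperparameters (location, scale, and shape).
Total = 3 * 20 = 60

60


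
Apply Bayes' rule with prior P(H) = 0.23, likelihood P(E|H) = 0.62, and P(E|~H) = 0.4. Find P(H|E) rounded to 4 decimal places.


Step 1: Compute marginal P(E) = P(E|H)P(H) + P(E|~H)P(~H)
= 0.62*0.23 + 0.4*0.77 = 0.4506
Step 2: P(H|E) = P(E|H)P(H)/P(E) = 0.1426/0.4506
= 0.3165

0.3165


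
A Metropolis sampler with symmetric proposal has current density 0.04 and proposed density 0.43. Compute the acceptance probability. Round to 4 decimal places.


For symmetric proposals, acceptance = min(1, pi(x*)/pi(x))
= min(1, 0.43/0.04)
= min(1, 10.75) = 1.0

1.0


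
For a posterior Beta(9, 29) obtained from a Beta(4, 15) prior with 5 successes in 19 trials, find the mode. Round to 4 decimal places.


Mode = (alpha - 1) / (alpha + beta - 2)
= 8 / 36
= 0.2222

0.2222


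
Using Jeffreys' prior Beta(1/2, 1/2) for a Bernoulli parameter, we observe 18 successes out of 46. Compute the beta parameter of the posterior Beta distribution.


Conjugate update: Beta(0.5 + k, 0.5 + n - k).
k = 18, n - k = 28
Posterior beta = 0.5 + (n - k) = 0.5 + 28 = 28.5

28.5


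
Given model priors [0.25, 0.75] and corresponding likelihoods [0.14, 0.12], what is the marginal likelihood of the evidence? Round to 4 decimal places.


P(E) = sum_i P(M_i) P(E|M_i)
= 0.035 + 0.09
= 0.125

0.125


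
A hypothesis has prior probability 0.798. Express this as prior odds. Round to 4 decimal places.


Odds = P(H) / P(not H) = 0.798 / 0.202
= 3.9505

3.9505


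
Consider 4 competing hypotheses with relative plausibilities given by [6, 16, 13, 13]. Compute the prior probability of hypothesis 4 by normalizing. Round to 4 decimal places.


Sum of weights = 6 + 16 + 13 + 13 = 48
Normalized prior for H4 = 13 / 48
= 0.2708

0.2708


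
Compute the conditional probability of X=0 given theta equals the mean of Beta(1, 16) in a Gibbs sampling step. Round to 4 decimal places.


Mean of Beta(1, 16) = 0.0588
P(X=0 | theta=0.0588) = 0.9412

0.9412


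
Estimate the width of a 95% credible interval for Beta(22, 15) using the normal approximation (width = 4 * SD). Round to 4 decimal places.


For Beta(a,b): Var = ab/((a+b)^2(a+b+1))
Var = 0.0063, SD = 0.0796
Approximate 95% CI width = 4 * 0.0796 = 0.3186

0.3186


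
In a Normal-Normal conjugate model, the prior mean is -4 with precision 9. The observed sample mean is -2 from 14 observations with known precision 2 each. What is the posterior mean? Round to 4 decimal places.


Posterior precision = tau0 + n*tau = 9 + 14*2 = 37
Posterior mean = (tau0*mu0 + n*tau*xbar) / posterior_precision
= (9*-4 + 14*2*-2) / 37
= -92 / 37 = -2.4865

-2.4865


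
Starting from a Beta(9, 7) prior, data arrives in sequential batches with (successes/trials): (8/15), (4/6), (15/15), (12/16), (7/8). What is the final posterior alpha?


In sequential Bayesian updating, we sum all successes.
Total successes = 46
Final alpha = 9 + 46 = 55

55


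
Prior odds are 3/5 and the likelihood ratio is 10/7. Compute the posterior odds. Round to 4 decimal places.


Posterior odds = prior odds * likelihood ratio
= (3/5) * (10/7)
= 30 / 35
= 0.8571

0.8571


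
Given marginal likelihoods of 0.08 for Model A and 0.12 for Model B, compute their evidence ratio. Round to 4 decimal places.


Ratio = ML(A) / ML(B) = 0.08/0.12
= 0.6667

0.6667


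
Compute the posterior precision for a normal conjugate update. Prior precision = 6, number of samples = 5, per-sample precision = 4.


tau_post = tau_0 + n * tau
= 6 + 5 * 4 = 26

26


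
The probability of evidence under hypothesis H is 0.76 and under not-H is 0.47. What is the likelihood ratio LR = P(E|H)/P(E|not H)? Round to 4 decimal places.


LR = 0.76 / 0.47
= 1.617

1.617


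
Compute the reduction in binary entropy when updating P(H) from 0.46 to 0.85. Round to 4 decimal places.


H_before = -p*log2(p) - (1-p)*log2(1-p) for p=0.46: 0.9954
H_after for p=0.85: 0.6098
Reduction = 0.9954 - 0.6098 = 0.3855

0.3855


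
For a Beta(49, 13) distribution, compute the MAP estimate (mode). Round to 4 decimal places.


MAP = mode = (a-1)/(a+b-2)
= (49-1)/(49+13-2)
= 48/60 = 0.8

0.8


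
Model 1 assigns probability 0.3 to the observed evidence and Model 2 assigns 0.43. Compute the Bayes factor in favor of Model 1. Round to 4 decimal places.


BF = P(data|M1) / P(data|M2)
= 0.3 / 0.43 = 0.6977

0.6977


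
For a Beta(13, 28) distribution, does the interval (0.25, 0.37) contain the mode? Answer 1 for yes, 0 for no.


Mode of Beta(a,b) = (a-1)/(a+b-2)
= (13-1)/(13+28-2) = 0.3077
Check: 0.25 <= 0.3077 <= 0.37?
Result: 1

1


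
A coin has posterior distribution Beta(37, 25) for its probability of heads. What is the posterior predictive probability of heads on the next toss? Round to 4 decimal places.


Posterior predictive = E[theta] = alpha/(alpha+beta)
= 37/62
= 0.5968

0.5968


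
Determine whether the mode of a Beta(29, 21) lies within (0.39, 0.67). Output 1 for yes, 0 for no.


First find the mode: (a-1)/(a+b-2) = 0.5833
Is 0.5833 in (0.39, 0.67)? 1

1


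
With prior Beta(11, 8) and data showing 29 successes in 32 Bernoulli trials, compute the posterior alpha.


Conjugate update: alpha_posterior = alpha_prior + k
= 11 + 29 = 40

40


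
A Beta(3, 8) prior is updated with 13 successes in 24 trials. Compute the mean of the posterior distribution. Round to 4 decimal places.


After update: Beta(16, 19)
Mean = 16 / (16 + 19) = 16 / 35
= 0.4571

0.4571


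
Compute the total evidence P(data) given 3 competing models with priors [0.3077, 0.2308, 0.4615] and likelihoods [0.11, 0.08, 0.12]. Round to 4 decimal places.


Marginal likelihood = sum P(model_i) * P(data|model_i)
Model 1: 0.3077 * 0.11 = 0.0338
Model 2: 0.2308 * 0.08 = 0.0185
Model 3: 0.4615 * 0.12 = 0.0554
Total = 0.1077

0.1077


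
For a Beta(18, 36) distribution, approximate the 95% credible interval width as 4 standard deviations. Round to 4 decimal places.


Variance of Beta(a,b) = ab / ((a+b)^2 * (a+b+1))
= 18*36 / ((54)^2 * 55)
= 0.004
SD = sqrt(0.004) = 0.0636
Width = 4 * SD = 0.2543

0.2543


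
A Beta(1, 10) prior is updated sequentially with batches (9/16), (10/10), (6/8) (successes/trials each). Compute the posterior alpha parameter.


Sequential conjugate updating is equivalent to a single batch update.
Total successes across all batches = 25
alpha_posterior = alpha_prior + total_successes = 1 + 25
= 26

26


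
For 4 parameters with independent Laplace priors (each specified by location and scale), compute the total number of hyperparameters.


A Laplace prior has 2 hyperparameters per parameter.
Total = 4 * 2 = 8

8


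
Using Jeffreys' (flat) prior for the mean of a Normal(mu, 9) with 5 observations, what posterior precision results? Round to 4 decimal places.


Flat prior means prior precision is 0.
Posterior precision = n / sigma^2 = 5/9 = 0.5556

0.5556


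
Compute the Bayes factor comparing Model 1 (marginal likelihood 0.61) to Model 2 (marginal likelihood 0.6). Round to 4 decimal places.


BF12 = marginal likelihood of M1 / marginal likelihood of M2
= 0.61/0.6
= 1.0167

1.0167


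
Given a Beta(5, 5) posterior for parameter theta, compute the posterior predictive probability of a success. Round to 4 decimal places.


For a Beta-Bernoulli model, the predictive probability is the mean:
P(success) = 5/(5+5) = 5/10 = 0.5

0.5


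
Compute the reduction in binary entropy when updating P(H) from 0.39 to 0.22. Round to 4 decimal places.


H_before = -p*log2(p) - (1-p)*log2(1-p) for p=0.39: 0.9648
H_after for p=0.22: 0.7602
Reduction = 0.9648 - 0.7602 = 0.2046

0.2046


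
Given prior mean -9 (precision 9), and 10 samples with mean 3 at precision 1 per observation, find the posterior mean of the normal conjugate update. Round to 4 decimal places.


The posterior mean is a precision-weighted average of prior and data.
Post. prec. = 9 + 10 = 19
Post. mean = (-81 + 30)/19 = -51/19 = -2.6842

-2.6842


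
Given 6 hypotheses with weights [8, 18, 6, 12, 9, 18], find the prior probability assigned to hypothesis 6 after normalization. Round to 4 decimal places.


To normalize, divide each weight by the sum of all weights.
Sum = 71
Prior(H6) = 18/71 = 0.2535

0.2535


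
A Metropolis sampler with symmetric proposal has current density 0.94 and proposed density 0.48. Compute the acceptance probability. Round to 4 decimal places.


For symmetric proposals, acceptance = min(1, pi(x*)/pi(x))
= min(1, 0.48/0.94)
= min(1, 0.5106) = 0.5106

0.5106


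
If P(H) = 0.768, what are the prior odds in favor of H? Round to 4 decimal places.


Prior odds = P(H) / (1 - P(H))
= 0.768 / 0.232
= 3.3103

3.3103


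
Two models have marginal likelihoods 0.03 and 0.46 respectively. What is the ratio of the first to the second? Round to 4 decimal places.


Evidence ratio = 0.03 / 0.46
= 0.0652

0.0652


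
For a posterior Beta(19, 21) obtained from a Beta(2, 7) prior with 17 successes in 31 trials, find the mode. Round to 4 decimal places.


Mode = (alpha - 1) / (alpha + beta - 2)
= 18 / 38
= 0.4737

0.4737


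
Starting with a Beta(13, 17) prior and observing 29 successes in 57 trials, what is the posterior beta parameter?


Posterior beta = prior beta + failures
Failures = 57 - 29 = 28
beta_post = 17 + 28 = 45

45


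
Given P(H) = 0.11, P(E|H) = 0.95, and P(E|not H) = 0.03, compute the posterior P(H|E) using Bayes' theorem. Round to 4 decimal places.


By Bayes' theorem: P(H|E) = P(E|H)*P(H) / P(E)
P(E) = P(E|H)*P(H) + P(E|not H)*P(not H)
P(E) = 0.95*0.11 + 0.03*0.89 = 0.1312
P(H|E) = 0.95*0.11 / 0.1312 = 0.7965

0.7965


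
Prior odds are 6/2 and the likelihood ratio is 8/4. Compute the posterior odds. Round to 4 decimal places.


Posterior odds = prior odds * likelihood ratio
= (6/2) * (8/4)
= 48 / 8
= 6.0

6.0


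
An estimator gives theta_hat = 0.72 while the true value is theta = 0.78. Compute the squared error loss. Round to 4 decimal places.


The squared error loss is (theta_hat - theta)^2
= (0.72 - 0.78)^2
= (-0.06)^2 = 0.0036

0.0036


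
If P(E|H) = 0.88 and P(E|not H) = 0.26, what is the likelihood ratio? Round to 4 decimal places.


Likelihood ratio = P(E|H) / P(E|not H)
= 0.88 / 0.26
= 3.3846

3.3846


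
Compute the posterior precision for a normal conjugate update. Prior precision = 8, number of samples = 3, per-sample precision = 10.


tau_post = tau_0 + n * tau
= 8 + 3 * 10 = 38

38


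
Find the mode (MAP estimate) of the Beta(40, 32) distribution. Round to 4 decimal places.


For Beta(a,b) with a,b > 1:
Mode = (a-1)/(a+b-2) = (40-1)/(72-2)
= 39/70 = 0.5571

0.5571


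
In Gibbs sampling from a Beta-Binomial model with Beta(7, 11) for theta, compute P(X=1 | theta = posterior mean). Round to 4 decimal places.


Posterior mean = alpha/(alpha+beta) = 7/18 = 0.3889
P(X=1|theta=mean) = theta = 0.3889

0.3889


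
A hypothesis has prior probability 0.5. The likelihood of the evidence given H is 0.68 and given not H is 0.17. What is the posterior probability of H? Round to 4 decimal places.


Using Bayes' theorem:
P(E) = 0.5 * 0.68 + 0.5 * 0.17
P(E) = 0.425
P(H|E) = (0.5 * 0.68) / 0.425 = 0.8

0.8


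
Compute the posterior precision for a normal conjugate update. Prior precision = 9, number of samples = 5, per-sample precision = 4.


tau_post = tau_0 + n * tau
= 9 + 5 * 4 = 29

29


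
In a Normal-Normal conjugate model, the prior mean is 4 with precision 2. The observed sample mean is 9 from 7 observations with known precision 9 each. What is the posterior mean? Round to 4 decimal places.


Posterior precision = tau0 + n*tau = 2 + 7*9 = 65
Posterior mean = (tau0*mu0 + n*tau*xbar) / posterior_precision
= (2*4 + 7*9*9) / 65
= 575 / 65 = 8.8462

8.8462


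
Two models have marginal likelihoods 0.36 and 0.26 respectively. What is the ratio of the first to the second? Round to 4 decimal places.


Evidence ratio = 0.36 / 0.26
= 1.3846

1.3846


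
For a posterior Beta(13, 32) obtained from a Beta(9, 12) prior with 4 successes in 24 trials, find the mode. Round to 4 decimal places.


Mode = (alpha - 1) / (alpha + beta - 2)
= 12 / 43
= 0.2791

0.2791


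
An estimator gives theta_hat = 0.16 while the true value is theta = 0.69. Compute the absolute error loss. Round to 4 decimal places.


The absolute error loss is |theta_hat - theta|
= |0.16 - 0.69|
= 0.53

0.53


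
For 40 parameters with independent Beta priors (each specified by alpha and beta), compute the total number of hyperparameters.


A Beta prior has 2 hyperparameters per parameter.
Total = 40 * 2 = 80

80


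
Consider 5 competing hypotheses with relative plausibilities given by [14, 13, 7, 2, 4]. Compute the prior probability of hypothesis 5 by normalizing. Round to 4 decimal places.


Sum of weights = 14 + 13 + 7 + 2 + 4 = 40
Normalized prior for H5 = 4 / 40
= 0.1

0.1


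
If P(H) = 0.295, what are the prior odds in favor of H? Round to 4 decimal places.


Prior odds = P(H) / (1 - P(H))
= 0.295 / 0.705
= 0.4184

0.4184


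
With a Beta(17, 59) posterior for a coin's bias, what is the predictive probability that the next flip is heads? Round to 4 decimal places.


The predictive probability equals the posterior mean.
P(next = heads) = alpha / (alpha + beta)
= 17 / 76 = 0.2237

0.2237


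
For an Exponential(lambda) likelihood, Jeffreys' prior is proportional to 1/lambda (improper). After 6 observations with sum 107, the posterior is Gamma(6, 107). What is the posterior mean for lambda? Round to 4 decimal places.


Posterior = Gamma(n, sum_x) = Gamma(6, 107)
Posterior mean = shape/rate = 6/107
= 0.0561

0.0561


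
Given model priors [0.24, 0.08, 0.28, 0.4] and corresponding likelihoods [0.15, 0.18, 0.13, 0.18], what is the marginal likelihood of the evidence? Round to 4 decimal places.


P(E) = sum_i P(M_i) P(E|M_i)
= 0.036 + 0.0144 + 0.0364 + 0.072
= 0.1588

0.1588


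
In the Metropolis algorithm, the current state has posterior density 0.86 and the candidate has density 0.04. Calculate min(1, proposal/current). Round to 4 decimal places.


Ratio = 0.04/0.86 = 0.0465
Acceptance probability = min(1, 0.0465)
= 0.0465

0.0465


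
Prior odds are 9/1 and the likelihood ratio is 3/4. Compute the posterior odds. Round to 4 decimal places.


Posterior odds = prior odds * likelihood ratio
= (9/1) * (3/4)
= 27 / 4
= 6.75

6.75


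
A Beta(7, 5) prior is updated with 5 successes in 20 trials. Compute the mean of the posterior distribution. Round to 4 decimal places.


After update: Beta(12, 20)
Mean = 12 / (12 + 20) = 12 / 32
= 0.375

0.375


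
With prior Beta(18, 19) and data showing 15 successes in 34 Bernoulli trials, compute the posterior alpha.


Conjugate update: alpha_posterior = alpha_prior + k
= 18 + 15 = 33

33


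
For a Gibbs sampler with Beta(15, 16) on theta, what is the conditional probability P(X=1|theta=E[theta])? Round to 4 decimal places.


E[theta] = 15/(15+16) = 0.4839
P(X=1|theta) = theta = 0.4839

0.4839


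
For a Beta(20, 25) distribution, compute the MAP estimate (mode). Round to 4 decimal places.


MAP = mode = (a-1)/(a+b-2)
= (20-1)/(20+25-2)
= 19/43 = 0.4419

0.4419


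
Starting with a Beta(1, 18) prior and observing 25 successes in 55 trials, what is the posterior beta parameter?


Posterior beta = prior beta + failures
Failures = 55 - 25 = 30
beta_post = 18 + 30 = 48

48


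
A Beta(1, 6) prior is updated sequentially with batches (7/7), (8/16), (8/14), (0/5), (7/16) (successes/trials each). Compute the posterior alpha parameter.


Sequential conjugate updating is equivalent to a single batch update.
Total successes across all batches = 30
alpha_posterior = alpha_prior + total_successes = 1 + 30
= 31

31


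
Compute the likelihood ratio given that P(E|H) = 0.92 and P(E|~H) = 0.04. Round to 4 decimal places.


LR = P(E|H) / P(E|~H)
= 0.92 / 0.04 = 23.0

23.0


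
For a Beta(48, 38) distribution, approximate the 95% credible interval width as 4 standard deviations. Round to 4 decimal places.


Variance of Beta(a,b) = ab / ((a+b)^2 * (a+b+1))
= 48*38 / ((86)^2 * 87)
= 0.0028
SD = sqrt(0.0028) = 0.0532
Width = 4 * SD = 0.213

0.213


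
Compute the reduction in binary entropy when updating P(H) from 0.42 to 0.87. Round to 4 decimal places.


H_before = -p*log2(p) - (1-p)*log2(1-p) for p=0.42: 0.9815
H_after for p=0.87: 0.5574
Reduction = 0.9815 - 0.5574 = 0.424

0.424


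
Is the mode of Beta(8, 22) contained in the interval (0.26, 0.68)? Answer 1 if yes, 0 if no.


Mode = (a-1)/(a+b-2) = 7/28 = 0.25
Interval: (0.26, 0.68)
Contains mode? 0

0


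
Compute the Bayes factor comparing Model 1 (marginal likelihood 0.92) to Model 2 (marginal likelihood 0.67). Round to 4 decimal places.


BF12 = marginal likelihood of M1 / marginal likelihood of M2
= 0.92/0.67
= 1.3731

1.3731


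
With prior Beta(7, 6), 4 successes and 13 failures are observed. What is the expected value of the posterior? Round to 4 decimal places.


Posterior = Beta(11, 19)
E[theta] = alpha/(alpha+beta)
= 11/30 = 0.3667

0.3667


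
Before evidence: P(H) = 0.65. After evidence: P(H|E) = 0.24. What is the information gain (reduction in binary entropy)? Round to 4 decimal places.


Prior entropy = 0.9341
Posterior entropy = 0.795
Information gain = 0.9341 - 0.795 = 0.139

0.139


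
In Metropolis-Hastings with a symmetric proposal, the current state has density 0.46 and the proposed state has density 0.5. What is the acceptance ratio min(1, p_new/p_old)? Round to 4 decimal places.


Ratio = p_new / p_old = 0.5 / 0.46 = 1.087
Acceptance = min(1, 1.087) = 1.0

1.0


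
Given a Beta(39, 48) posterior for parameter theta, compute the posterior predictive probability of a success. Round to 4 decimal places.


For a Beta-Bernoulli model, the predictive probability is the mean:
P(success) = 39/(39+48) = 39/87 = 0.4483

0.4483


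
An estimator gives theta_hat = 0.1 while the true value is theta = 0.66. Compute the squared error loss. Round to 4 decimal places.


The squared error loss is (theta_hat - theta)^2
= (0.1 - 0.66)^2
= (-0.56)^2 = 0.3136

0.3136


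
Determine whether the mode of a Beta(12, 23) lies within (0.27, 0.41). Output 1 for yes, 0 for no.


First find the mode: (a-1)/(a+b-2) = 0.3333
Is 0.3333 in (0.27, 0.41)? 1

1
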